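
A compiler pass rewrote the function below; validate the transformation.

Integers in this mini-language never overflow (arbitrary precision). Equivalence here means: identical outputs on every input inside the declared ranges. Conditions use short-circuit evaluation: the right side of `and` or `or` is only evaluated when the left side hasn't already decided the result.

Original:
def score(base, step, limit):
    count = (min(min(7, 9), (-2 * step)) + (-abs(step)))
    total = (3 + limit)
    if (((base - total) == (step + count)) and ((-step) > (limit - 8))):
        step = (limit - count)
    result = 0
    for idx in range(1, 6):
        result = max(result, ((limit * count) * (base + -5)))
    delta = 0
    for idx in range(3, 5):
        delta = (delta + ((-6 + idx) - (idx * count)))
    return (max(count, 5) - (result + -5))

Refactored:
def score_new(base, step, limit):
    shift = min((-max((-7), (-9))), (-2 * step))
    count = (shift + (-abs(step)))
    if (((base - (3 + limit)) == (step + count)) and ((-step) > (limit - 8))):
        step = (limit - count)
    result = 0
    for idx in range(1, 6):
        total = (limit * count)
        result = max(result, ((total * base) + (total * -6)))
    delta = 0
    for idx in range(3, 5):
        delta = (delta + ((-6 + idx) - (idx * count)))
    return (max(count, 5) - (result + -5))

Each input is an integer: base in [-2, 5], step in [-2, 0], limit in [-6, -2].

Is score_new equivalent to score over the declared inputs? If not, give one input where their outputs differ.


There is a counterexample at base=-2, step=-2, limit=-6: -74 on one side, -86 on the other.
score: count becomes 2; next total becomes -3; next (((base - total) == (step + count)) and ((-step) > (limit - 8))) evaluates to false; next result becomes 0; next at idx=1:; next result becomes 84; next at idx=2:; next result becomes 84; next at idx=3:; next result becomes 84; next at idx=4:; next result becomes 84; next at idx=5:; next result becomes 84; next delta becomes 0; next at idx=3:; next delta becomes -9; next at idx=4:; next delta becomes -19; next final value -74
score_new: shift becomes 4; next count becomes 2; next (((base - (3 + limit)) == (step + count)) and ((-step) > (limit - 8))) evaluates to false; next result becomes 0; next at idx=1:; next total becomes -12; next result becomes 96; next at idx=2:; next total becomes -12; next result becomes 96; next at idx=3:; next total becomes -12; next result becomes 96; next at idx=4:; next total becomes -12; next result becomes 96; next at idx=5:; next total becomes -12; next result becomes 96; next delta becomes 0; next at idx=3:; next delta becomes -9; next at idx=4:; next delta becomes -19; next final value -86
verdict: not equivalent; witness: base=-2, step=-2, limit=-6


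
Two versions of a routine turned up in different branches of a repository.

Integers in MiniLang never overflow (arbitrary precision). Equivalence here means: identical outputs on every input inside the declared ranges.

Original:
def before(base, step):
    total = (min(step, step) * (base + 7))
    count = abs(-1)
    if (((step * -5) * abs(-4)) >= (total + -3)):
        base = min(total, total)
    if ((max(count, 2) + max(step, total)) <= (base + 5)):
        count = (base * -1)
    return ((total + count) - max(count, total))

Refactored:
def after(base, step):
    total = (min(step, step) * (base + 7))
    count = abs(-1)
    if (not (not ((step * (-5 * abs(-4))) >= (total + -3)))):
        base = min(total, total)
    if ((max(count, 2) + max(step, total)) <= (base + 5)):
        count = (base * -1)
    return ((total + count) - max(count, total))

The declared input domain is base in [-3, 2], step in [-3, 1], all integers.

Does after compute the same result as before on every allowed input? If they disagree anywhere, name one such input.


Comparing the listings, the differences include: boolean connective usage differs.
Spot check at base=0, step=0 — before: total=0, then count=1, then (((step * -5) * abs(-4)) >= (total + -3)) is true, then base=0, then ((max(count, 2) + max(step, total)) <= (base + 5)) is true, then count=0, then returns 0. after: total=0, then count=1, then (not (not ((step * (-5 * abs(-4))) >= (total + -3)))) is true, then base=0, then ((max(count, 2) + max(step, total)) <= (base + 5)) is true, then count=0, then returns 0. Both give 0.
Across all 30 domain points the two functions coincide.
verdict: equivalent


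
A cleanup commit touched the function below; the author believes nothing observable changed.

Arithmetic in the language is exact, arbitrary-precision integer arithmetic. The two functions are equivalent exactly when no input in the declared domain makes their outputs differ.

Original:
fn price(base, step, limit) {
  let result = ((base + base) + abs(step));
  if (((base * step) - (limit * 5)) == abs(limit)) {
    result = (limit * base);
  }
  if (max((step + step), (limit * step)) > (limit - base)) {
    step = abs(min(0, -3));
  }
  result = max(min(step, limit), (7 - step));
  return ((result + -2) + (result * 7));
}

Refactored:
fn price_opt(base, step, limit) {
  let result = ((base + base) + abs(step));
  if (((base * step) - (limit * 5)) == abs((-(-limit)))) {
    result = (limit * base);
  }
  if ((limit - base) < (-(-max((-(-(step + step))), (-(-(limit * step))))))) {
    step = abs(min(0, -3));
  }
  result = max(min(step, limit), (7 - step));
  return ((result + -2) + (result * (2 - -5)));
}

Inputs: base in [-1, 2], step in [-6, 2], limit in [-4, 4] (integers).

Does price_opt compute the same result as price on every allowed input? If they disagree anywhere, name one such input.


Behavior is preserved: although comparison usage differs; and constant usage differs; and arithmetic usage differs, the outputs never diverge.
As a probe, take base=1, step=-6, limit=3: price runs result=8, then (((base * step) - (limit * 5)) == abs(limit)) is false, then (max((step + step), (limit * step)) > (limit - base)) is false, then result=13, then returns 102; price_opt runs result=8, then (((base * step) - (limit * 5)) == abs((-(-limit)))) is false, then ((limit - base) < (-(-max((-(-(step + step))), (-(-(limit * step))))))) is false, then result=13, then returns 102; both end at 102.
Checked all 324 inputs in the declared domain: the outputs agree on every one.
verdict: equivalent


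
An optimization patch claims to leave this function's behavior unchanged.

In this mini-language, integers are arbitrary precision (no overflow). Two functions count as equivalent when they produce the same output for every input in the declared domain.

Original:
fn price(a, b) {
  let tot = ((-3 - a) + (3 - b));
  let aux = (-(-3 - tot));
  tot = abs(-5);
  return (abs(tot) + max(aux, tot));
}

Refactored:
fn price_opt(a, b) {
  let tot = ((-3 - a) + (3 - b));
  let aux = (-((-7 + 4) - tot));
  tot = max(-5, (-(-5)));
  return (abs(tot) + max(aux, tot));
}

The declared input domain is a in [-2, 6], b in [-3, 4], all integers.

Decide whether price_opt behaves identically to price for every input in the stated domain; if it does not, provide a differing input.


Equivalent — the differences include arithmetic usage differs, and constant usage differs, and min/max/abs usage differs, yet no declared input distinguishes the two.
As a probe, take a=1, b=-2: price runs tot = 1; aux = 4; tot = 5; return 10; price_opt runs tot = 1; aux = 4; tot = 5; return 10; both end at 10.
Across all 72 domain points the two functions coincide.
verdict: equivalent


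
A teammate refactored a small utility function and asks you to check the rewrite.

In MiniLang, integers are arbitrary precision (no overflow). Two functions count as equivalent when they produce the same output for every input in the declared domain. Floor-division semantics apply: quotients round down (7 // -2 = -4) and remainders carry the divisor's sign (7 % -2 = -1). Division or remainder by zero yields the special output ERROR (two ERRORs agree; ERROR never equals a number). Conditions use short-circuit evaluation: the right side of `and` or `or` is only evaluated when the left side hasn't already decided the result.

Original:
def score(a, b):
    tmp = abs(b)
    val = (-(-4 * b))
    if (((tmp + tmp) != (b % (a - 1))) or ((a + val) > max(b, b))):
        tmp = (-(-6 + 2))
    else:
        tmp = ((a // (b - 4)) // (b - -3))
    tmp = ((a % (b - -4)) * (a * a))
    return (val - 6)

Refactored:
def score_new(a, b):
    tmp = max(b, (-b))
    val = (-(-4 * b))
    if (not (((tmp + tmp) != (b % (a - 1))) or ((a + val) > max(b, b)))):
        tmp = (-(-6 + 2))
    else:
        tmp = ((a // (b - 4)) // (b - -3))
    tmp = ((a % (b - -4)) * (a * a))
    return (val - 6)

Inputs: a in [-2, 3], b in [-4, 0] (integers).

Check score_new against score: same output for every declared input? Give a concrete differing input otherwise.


Consider the input a=-2, b=-3.
score: tmp := 3 | val := -12 | (((tmp + tmp) != (b % (a - 1))) or ((a + val) > max(b, b))): true | tmp := 4 | tmp := 0 | result -18
score_new: tmp := 3 | val := -12 | (not (((tmp + tmp) != (b % (a - 1))) or ((a + val) > max(b, b)))): false | divide-by-zero, output ERROR
-18 != ERROR, so the rewrite changes behavior.
verdict: not equivalent; witness: a=-2, b=-3


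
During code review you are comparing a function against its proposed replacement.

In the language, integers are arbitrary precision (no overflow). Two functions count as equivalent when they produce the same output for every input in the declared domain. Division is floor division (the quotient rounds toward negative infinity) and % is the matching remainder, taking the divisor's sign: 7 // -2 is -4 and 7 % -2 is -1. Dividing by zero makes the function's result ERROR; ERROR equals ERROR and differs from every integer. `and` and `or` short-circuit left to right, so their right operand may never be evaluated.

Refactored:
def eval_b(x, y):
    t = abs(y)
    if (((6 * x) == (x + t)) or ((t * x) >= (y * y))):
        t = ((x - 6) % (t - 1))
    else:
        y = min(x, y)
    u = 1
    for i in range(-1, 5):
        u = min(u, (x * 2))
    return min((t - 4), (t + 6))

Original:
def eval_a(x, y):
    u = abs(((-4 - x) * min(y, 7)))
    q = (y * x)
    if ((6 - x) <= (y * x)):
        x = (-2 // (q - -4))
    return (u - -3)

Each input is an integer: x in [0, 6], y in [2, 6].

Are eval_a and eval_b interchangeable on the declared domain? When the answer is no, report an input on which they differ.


Consider the input x=0, y=2.
eval_a: u=8, then q=0, then ((6 - x) <= (y * x)) is false, then returns 11
eval_b: t=2, then (((6 * x) == (x + t)) or ((t * x) >= (y * y))) is false, then y=0, then u=1, then (i=-1), then u=0, then (i=0), then u=0, then (i=1), then u=0, then (i=2), then u=0, then (i=3), then u=0, then (i=4), then u=0, then returns -2
11 and -2 differ, so these are not the same function on this domain.
verdict: not equivalent; witness: x=0, y=2


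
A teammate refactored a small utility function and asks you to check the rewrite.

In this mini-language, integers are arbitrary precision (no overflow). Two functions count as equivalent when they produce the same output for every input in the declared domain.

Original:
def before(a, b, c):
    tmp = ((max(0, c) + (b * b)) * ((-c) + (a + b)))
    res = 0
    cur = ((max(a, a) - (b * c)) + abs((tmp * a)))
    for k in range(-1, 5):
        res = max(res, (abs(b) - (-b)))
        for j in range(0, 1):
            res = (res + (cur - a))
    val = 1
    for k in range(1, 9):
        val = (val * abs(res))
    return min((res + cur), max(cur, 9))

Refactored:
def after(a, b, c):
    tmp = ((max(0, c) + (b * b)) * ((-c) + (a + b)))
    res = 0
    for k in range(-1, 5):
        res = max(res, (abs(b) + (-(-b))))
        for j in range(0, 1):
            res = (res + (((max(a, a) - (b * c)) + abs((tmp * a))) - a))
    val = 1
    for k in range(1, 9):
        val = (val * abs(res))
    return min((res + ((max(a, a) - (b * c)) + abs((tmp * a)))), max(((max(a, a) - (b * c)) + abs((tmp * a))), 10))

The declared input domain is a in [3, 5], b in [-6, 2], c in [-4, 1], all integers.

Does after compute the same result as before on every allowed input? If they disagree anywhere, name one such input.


Run the pair on a=3, b=-2, c=1.
before: tmp becomes 0; next res becomes 0; next cur becomes 5; next at k=-1:; next res becomes 0; next at j=0:; next res becomes 2; next at k=0:; next res becomes 2; next at j=0:; next res becomes 4; next at k=1:; next res becomes 4; next at j=0:; next res becomes 6; next at k=2:; next res becomes 6; next at j=0:; next res becomes 8; next at k=3:; next res becomes 8; next at j=0:; next res becomes 10; next at k=4:; next res becomes 10; next at j=0:; next res becomes 12; next val becomes 1; next at k=1:; next val becomes 12; next at k=2:; next val becomes 144; next at k=3:; next val becomes 1728; next at k=4:; next val becomes 20736; next at k=5:; next val becomes 248832; next at k=6:; next val becomes 2985984; next at k=7:; next val becomes 35831808; next at k=8:; next val becomes 429981696; next final value 9
after: tmp becomes 0; next res becomes 0; next at k=-1:; next res becomes 0; next at j=0:; next res becomes 2; next at k=0:; next res becomes 2; next at j=0:; next res becomes 4; next at k=1:; next res becomes 4; next at j=0:; next res becomes 6; next at k=2:; next res becomes 6; next at j=0:; next res becomes 8; next at k=3:; next res becomes 8; next at j=0:; next res becomes 10; next at k=4:; next res becomes 10; next at j=0:; next res becomes 12; next val becomes 1; next at k=1:; next val becomes 12; next at k=2:; next val becomes 144; next at k=3:; next val becomes 1728; next at k=4:; next val becomes 20736; next at k=5:; next val becomes 248832; next at k=6:; next val becomes 2985984; next at k=7:; next val becomes 35831808; next at k=8:; next val becomes 429981696; next final value 10
9 vs 10 — the two versions disagree here.
verdict: not equivalent; witness: a=3, b=-2, c=1


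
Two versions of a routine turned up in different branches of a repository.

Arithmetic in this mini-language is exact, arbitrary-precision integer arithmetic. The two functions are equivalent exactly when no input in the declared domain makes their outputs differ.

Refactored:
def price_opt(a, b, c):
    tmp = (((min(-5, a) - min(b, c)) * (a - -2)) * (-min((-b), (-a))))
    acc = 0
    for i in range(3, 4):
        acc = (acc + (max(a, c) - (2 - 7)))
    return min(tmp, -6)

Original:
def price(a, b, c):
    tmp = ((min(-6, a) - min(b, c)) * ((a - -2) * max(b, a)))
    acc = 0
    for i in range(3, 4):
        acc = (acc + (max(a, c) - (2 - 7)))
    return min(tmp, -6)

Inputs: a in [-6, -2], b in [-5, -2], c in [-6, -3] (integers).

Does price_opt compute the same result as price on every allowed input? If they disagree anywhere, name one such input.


Run the pair on a=-5, b=-5, c=-5.
price: tmp := -15 | acc := 0 | iter i=3: | acc := 0 | result -15
price_opt: tmp := 0 | acc := 0 | iter i=3: | acc := 0 | result -6
-15 vs -6 — the two versions disagree here.
verdict: not equivalent; witness: a=-5, b=-5, c=-5


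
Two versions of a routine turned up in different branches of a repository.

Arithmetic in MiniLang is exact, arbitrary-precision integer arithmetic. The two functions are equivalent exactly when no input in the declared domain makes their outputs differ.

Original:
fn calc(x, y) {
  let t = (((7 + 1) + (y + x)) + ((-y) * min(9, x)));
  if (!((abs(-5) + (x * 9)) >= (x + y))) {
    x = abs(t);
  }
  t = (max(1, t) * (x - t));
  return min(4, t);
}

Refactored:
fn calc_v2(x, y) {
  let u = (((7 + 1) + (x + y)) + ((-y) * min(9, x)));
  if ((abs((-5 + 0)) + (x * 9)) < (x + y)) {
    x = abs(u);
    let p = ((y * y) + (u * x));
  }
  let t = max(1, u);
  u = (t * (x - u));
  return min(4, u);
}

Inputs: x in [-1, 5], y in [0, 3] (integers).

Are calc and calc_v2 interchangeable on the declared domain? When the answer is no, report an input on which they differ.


Side by side, the visible changes include: constant usage differs, plus comparison usage differs, plus boolean connective usage differs, plus arithmetic usage differs, plus local variable names differ, plus statement counts differ.
Spot check at x=4, y=2 — calc: t becomes 6; next (!((abs(-5) + (x * 9)) >= (x + y))) evaluates to false; next t becomes -12; next final value -12. calc_v2: u becomes 6; next ((abs((-5 + 0)) + (x * 9)) < (x + y)) evaluates to false; next t becomes 6; next u becomes -12; next final value -12. Both give -12.
Sweeping the whole domain (28 inputs) finds no disagreement.
verdict: equivalent


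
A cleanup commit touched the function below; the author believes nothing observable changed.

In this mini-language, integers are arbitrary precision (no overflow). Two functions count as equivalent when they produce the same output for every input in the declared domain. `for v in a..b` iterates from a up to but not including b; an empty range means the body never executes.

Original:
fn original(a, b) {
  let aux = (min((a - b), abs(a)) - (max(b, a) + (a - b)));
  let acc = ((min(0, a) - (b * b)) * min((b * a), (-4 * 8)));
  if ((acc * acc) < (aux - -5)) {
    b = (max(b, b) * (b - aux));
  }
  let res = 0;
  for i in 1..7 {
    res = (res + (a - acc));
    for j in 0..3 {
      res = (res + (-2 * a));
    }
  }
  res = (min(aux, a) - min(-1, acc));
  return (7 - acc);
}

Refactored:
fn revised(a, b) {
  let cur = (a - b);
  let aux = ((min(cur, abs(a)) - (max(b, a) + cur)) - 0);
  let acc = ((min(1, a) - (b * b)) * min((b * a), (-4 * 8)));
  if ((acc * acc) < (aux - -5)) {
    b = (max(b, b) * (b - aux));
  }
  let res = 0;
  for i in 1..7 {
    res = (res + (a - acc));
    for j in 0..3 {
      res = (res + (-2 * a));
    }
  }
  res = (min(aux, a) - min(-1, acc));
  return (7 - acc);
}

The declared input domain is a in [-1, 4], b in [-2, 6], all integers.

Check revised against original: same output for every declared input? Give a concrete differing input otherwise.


There is a counterexample at a=1, b=-2: -121 on one side, -89 on the other.
original: aux = -3; acc = 128; ((acc * acc) < (aux - -5)) -> false; res = 0; [i=1]; res = -127; [j=0]; res = -129; [j=1]; res = -131; [j=2]; res = -133; [i=2]; res = -260; [j=0]; res = -262; [j=1]; res = -264; [j=2]; res = -266; [i=3]; res = -393; [j=0]; res = -395; [j=1]; res = -397; [j=2]; res = -399; [i=4]; res = -526; [j=0]; res = -528; [j=1]; res = -530; [j=2]; res = -532; [i=5]; res = -659; [j=0]; res = -661; [j=1]; res = -663; [j=2]; res = -665; [i=6]; res = -792; [j=0]; res = -794; [j=1]; res = -796; [j=2]; res = -798; res = -2; return -121
revised: cur = 3; aux = -3; acc = 96; ((acc * acc) < (aux - -5)) -> false; res = 0; [i=1]; res = -95; [j=0]; res = -97; [j=1]; res = -99; [j=2]; res = -101; [i=2]; res = -196; [j=0]; res = -198; [j=1]; res = -200; [j=2]; res = -202; [i=3]; res = -297; [j=0]; res = -299; [j=1]; res = -301; [j=2]; res = -303; [i=4]; res = -398; [j=0]; res = -400; [j=1]; res = -402; [j=2]; res = -404; [i=5]; res = -499; [j=0]; res = -501; [j=1]; res = -503; [j=2]; res = -505; [i=6]; res = -600; [j=0]; res = -602; [j=1]; res = -604; [j=2]; res = -606; res = -2; return -89
verdict: not equivalent; witness: a=1, b=-2


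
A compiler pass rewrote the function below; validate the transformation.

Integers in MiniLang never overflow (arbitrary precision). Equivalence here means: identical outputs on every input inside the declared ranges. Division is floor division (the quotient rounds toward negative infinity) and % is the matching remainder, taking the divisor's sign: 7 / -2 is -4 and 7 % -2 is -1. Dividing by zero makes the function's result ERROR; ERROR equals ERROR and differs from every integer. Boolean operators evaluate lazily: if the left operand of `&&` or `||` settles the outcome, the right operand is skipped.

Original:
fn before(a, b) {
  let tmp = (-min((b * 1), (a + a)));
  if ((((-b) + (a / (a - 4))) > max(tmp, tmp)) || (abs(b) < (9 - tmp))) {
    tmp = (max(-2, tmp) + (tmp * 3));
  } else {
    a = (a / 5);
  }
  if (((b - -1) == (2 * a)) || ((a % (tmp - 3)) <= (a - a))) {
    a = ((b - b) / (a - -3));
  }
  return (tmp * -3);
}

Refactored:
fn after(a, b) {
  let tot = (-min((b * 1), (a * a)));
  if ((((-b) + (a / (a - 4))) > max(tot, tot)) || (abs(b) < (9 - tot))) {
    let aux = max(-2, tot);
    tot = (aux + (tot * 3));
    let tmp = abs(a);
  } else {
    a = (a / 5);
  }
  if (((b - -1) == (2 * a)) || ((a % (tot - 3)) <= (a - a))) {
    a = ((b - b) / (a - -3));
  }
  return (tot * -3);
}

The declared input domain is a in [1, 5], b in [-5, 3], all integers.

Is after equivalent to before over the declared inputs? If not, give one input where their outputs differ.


Run the pair on a=1, b=2.
before: tmp=-2, then ((((-b) + (a / (a - 4))) > max(tmp, tmp)) || (abs(b) < (9 - tmp))) is true, then tmp=-8, then (((b - -1) == (2 * a)) || ((a % (tmp - 3)) <= (a - a))) is true, then a=0, then returns 24
after: tot=-1, then ((((-b) + (a / (a - 4))) > max(tot, tot)) || (abs(b) < (9 - tot))) is true, then aux=-1, then tot=-4, then tmp=1, then (((b - -1) == (2 * a)) || ((a % (tot - 3)) <= (a - a))) is true, then a=0, then returns 12
24 against 12: the behavior changed.
verdict: not equivalent; witness: a=1, b=2


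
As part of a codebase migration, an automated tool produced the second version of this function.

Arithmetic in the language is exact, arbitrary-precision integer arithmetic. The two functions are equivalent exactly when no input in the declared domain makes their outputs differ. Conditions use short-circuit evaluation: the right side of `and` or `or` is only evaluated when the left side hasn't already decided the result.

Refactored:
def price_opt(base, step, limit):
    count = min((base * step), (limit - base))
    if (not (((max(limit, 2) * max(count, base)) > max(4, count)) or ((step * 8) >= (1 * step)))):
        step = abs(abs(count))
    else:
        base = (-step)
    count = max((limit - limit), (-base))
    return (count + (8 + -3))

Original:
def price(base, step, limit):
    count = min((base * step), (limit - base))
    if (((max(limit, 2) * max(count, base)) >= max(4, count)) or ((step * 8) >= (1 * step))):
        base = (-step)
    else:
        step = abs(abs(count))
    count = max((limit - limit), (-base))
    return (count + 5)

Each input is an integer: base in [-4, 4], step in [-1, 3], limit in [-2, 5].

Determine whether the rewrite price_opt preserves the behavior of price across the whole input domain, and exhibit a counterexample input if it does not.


Try base=-4, step=-1, limit=-2.
price: count becomes 2; next (((max(limit, 2) * max(count, base)) >= max(4, count)) or ((step * 8) >= (1 * step))) evaluates to true; next base becomes 1; next count becomes 0; next final value 5
price_opt: count becomes 2; next (not (((max(limit, 2) * max(count, base)) > max(4, count)) or ((step * 8) >= (1 * step)))) evaluates to true; next step becomes 2; next count becomes 4; next final value 9
5 vs 9 — the two versions disagree here.
verdict: not equivalent; witness: base=-4, step=-1, limit=-2


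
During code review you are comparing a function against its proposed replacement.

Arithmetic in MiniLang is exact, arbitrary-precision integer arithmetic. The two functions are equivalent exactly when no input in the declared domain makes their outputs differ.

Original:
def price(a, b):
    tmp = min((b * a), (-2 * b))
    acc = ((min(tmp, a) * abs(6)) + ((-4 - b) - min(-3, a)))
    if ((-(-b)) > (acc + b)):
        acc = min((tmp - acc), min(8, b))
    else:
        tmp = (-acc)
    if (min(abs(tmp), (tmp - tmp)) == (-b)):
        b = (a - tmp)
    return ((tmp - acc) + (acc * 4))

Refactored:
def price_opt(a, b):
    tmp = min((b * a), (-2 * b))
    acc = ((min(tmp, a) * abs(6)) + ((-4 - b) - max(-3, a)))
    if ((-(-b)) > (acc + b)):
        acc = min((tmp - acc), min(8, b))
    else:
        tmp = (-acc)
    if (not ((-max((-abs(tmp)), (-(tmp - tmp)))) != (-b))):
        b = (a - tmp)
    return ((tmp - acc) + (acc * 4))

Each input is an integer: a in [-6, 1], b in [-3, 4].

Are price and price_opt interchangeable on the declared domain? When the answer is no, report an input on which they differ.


There is a counterexample at a=0, b=-3: 4 on one side, -9 on the other.
price: tmp := 0 | acc := 2 | ((-(-b)) > (acc + b)): false | tmp := -2 | (min(abs(tmp), (tmp - tmp)) == (-b)): false | result 4
price_opt: tmp := 0 | acc := -1 | ((-(-b)) > (acc + b)): true | acc := -3 | (not ((-max((-abs(tmp)), (-(tmp - tmp)))) != (-b))): false | result -9
verdict: not equivalent; witness: a=0, b=-3


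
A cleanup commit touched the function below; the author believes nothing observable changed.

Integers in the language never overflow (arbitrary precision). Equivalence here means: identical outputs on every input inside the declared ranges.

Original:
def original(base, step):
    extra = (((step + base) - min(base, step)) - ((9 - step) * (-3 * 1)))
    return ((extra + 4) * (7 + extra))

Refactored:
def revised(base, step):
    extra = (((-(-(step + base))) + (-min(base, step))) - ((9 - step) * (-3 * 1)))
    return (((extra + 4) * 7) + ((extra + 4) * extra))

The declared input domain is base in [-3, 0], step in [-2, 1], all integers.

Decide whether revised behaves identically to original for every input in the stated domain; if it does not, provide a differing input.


The two are interchangeable: arithmetic usage differs; constant usage differs, and every declared input agrees.
As a probe, take base=-1, step=-2: original runs extra := 32 | result 1404; revised runs extra := 32 | result 1404; both end at 1404.
Sweeping the whole domain (16 inputs) finds no disagreement.
verdict: equivalent


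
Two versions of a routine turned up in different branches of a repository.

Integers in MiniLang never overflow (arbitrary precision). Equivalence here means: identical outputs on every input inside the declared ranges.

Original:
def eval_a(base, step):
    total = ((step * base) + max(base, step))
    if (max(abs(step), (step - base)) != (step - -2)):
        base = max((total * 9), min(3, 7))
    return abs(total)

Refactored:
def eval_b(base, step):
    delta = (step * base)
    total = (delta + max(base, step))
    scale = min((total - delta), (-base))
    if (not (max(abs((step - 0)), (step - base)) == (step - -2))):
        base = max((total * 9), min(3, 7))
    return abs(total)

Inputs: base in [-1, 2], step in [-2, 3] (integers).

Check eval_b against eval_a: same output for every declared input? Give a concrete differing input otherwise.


The two versions differ — the changes include local variable names differ, statement counts differ, constant usage differs, comparison usage differs, boolean connective usage differs, arithmetic usage differs, min/max/abs usage differs.
Spot check at base=2, step=-2 — eval_a: total := -2 | (max(abs(step), (step - base)) != (step - -2)): true | base := 3 | result 2. eval_b: delta := -4 | total := -2 | scale := -2 | (not (max(abs((step - 0)), (step - base)) == (step - -2))): true | base := 3 | result 2. Both give 2.
An exhaustive pass over the 24 declared inputs shows identical outputs.
verdict: equivalent


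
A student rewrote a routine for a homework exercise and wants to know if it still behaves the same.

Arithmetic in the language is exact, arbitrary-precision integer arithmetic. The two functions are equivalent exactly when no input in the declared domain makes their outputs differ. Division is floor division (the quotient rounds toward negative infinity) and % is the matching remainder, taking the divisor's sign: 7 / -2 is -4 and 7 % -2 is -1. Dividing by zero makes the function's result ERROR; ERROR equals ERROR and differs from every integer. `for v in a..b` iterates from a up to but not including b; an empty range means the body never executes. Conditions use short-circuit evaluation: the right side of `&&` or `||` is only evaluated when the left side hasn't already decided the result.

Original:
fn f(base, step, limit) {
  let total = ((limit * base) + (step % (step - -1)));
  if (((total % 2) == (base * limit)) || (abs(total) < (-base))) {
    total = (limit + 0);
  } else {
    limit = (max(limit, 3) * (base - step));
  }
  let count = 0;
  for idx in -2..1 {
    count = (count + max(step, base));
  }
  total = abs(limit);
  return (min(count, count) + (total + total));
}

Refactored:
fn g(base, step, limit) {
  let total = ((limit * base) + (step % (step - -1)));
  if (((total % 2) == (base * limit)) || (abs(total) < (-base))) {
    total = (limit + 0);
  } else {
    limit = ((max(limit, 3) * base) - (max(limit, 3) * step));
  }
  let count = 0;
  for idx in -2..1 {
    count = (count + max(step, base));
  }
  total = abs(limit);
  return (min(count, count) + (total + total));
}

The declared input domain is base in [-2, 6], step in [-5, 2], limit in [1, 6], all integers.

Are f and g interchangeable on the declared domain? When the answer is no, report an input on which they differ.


The two are interchangeable: min/max/abs usage differs; arithmetic usage differs; constant usage differs, and every declared input agrees.
Tracing base=5, step=-4, limit=1: f: total := 4 | (((total % 2) == (base * limit)) || (abs(total) < (-base))): false | limit := 27 | count := 0 | iter idx=-2: | count := 5 | iter idx=-1: | count := 10 | iter idx=0: | count := 15 | total := 27 | result 69 | g: total := 4 | (((total % 2) == (base * limit)) || (abs(total) < (-base))): false | limit := 27 | count := 0 | iter idx=-2: | count := 5 | iter idx=-1: | count := 10 | iter idx=0: | count := 15 | total := 27 | result 69 — matching result 69.
Every one of the 432 inputs gives matching results.
verdict: equivalent


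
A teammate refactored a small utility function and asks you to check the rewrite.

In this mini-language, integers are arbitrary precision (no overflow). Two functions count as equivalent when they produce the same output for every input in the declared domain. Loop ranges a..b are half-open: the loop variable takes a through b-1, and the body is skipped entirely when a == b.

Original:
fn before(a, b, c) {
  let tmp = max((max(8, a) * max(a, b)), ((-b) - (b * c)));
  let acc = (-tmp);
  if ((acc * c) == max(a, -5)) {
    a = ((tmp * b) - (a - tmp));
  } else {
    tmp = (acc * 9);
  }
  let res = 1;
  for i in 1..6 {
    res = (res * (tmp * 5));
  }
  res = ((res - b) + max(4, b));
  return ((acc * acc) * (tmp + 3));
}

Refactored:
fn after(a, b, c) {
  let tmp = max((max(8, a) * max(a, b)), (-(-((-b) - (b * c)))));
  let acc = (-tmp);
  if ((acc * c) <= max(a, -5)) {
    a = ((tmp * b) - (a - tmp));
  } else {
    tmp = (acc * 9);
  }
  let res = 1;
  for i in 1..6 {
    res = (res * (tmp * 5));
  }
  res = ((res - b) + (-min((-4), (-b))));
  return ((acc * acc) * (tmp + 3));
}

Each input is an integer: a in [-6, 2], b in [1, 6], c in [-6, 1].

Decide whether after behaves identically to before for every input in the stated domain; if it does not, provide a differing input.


These are not equivalent — on a=-6, b=1, c=1 the outputs split (-4416 vs 704).
before: tmp := 8 | acc := -8 | ((acc * c) == max(a, -5)): false | tmp := -72 | res := 1 | iter i=1: | res := -360 | iter i=2: | res := 129600 | iter i=3: | res := -46656000 | iter i=4: | res := 16796160000 | iter i=5: | res := -6046617600000 | res := -6046617599997 | result -4416
after: tmp := 8 | acc := -8 | ((acc * c) <= max(a, -5)): true | a := 22 | res := 1 | iter i=1: | res := 40 | iter i=2: | res := 1600 | iter i=3: | res := 64000 | iter i=4: | res := 2560000 | iter i=5: | res := 102400000 | res := 102400003 | result 704
verdict: not equivalent; witness: a=-6, b=1, c=1


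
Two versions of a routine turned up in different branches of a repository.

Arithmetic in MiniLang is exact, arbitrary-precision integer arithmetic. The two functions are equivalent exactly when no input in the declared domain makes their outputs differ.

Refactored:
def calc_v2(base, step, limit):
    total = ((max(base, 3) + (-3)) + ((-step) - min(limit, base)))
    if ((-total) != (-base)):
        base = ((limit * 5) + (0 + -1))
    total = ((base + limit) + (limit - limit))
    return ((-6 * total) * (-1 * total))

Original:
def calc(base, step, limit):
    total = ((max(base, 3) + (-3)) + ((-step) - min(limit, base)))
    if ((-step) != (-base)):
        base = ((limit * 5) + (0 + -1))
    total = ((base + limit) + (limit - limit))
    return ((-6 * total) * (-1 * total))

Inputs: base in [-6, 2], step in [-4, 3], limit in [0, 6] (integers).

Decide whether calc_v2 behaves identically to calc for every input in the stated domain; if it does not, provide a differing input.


Consider the input base=-4, step=-4, limit=0.
calc: total=8, then ((-step) != (-base)) is false, then total=-4, then returns 96
calc_v2: total=8, then ((-total) != (-base)) is true, then base=-1, then total=-1, then returns 6
96 against 6: the behavior changed.
verdict: not equivalent; witness: base=-4, step=-4, limit=0


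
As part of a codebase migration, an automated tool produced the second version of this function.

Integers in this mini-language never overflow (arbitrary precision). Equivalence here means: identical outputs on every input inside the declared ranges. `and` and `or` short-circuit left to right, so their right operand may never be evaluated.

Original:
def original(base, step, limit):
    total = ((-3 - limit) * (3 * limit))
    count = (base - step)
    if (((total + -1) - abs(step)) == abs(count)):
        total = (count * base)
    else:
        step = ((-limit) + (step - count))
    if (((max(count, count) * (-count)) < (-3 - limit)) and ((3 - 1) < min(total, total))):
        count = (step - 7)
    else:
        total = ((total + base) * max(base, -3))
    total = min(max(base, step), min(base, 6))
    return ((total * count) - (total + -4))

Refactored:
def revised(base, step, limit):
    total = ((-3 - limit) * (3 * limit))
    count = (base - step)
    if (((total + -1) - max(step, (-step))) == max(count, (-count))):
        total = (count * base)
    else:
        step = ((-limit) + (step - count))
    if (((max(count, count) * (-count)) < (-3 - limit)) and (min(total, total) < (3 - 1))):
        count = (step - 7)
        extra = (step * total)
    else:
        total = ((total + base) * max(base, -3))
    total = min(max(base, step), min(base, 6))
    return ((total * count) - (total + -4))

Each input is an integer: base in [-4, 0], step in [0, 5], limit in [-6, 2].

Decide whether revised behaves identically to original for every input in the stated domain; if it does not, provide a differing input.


These are not equivalent — on base=-4, step=0, limit=-6 the outputs split (24 vs -4).
original: total = -54; count = -4; (((total + -1) - abs(step)) == abs(count)) -> false; step = 10; (((max(count, count) * (-count)) < (-3 - limit)) and ((3 - 1) < min(total, total))) -> false; total = 174; total = -4; return 24
revised: total = -54; count = -4; (((total + -1) - max(step, (-step))) == max(count, (-count))) -> false; step = 10; (((max(count, count) * (-count)) < (-3 - limit)) and (min(total, total) < (3 - 1))) -> true; count = 3; extra = -540; total = -4; return -4
verdict: not equivalent; witness: base=-4, step=0, limit=-6


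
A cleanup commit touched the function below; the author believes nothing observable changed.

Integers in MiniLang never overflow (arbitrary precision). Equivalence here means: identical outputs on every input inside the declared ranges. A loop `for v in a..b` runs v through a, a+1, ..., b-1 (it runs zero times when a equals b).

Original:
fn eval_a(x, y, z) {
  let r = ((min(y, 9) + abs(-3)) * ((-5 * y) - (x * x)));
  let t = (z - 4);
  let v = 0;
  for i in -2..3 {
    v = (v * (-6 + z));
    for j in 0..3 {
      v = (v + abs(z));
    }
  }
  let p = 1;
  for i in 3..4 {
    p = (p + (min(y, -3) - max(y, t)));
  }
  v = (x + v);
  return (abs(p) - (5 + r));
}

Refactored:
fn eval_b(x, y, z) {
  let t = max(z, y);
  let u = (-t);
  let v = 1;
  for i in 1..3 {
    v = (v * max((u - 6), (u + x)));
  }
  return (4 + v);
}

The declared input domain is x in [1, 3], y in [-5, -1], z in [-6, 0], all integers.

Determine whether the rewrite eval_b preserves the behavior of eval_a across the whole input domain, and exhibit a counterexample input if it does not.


There is a counterexample at x=1, y=-5, z=-6: 44 on one side, 40 on the other.
eval_a: r := -48 | t := -10 | v := 0 | iter i=-2: | v := 0 | iter j=0: | v := 6 | iter j=1: | v := 12 | iter j=2: | v := 18 | iter i=-1: | v := -216 | iter j=0: | v := -210 | iter j=1: | v := -204 | iter j=2: | v := -198 | iter i=0: | v := 2376 | iter j=0: | v := 2382 | iter j=1: | v := 2388 | iter j=2: | v := 2394 | iter i=1: | v := -28728 | iter j=0: | v := -28722 | iter j=1: | v := -28716 | iter j=2: | v := -28710 | iter i=2: | v := 344520 | iter j=0: | v := 344526 | iter j=1: | v := 344532 | iter j=2: | v := 344538 | p := 1 | iter i=3: | p := 1 | v := 344539 | result 44
eval_b: t := -5 | u := 5 | v := 1 | iter i=1: | v := 6 | iter i=2: | v := 36 | result 40
verdict: not equivalent; witness: x=1, y=-5, z=-6


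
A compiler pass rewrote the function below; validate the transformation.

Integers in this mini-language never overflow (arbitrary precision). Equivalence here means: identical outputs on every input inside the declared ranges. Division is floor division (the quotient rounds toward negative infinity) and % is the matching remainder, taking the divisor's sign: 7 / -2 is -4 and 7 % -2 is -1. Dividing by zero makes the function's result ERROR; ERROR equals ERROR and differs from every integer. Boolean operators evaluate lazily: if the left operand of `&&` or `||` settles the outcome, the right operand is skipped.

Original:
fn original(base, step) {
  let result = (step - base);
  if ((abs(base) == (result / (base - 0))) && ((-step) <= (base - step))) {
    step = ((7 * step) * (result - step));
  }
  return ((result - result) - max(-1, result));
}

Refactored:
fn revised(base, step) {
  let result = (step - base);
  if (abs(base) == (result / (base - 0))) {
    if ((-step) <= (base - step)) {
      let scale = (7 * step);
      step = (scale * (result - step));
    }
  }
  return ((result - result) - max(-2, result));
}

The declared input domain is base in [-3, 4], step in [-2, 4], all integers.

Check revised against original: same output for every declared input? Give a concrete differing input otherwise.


On input base=1, step=-2, original returns 1 while revised returns 2.
verdict: not equivalent; witness: base=1, step=-2


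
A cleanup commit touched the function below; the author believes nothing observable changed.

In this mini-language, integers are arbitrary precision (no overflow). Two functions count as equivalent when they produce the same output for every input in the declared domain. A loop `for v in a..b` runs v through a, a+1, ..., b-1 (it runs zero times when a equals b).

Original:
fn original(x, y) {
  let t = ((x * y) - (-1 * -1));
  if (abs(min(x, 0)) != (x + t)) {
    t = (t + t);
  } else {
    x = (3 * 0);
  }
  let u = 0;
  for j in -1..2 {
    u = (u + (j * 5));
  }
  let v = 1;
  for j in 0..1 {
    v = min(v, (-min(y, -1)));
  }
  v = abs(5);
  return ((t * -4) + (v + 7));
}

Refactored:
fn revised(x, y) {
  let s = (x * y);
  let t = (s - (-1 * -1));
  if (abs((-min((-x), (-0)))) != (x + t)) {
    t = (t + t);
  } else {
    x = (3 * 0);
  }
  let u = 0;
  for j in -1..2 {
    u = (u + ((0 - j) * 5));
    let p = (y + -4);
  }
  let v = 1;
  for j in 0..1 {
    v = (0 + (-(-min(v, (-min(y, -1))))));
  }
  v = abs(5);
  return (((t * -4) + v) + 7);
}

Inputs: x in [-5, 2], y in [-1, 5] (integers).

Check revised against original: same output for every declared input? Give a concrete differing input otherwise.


The rewrite breaks on x=1, y=0, where the results are 16 and 20.
original: t becomes -1; next (abs(min(x, 0)) != (x + t)) evaluates to false; next x becomes 0; next u becomes 0; next at j=-1:; next u becomes -5; next at j=0:; next u becomes -5; next at j=1:; next u becomes 0; next v becomes 1; next at j=0:; next v becomes 1; next v becomes 5; next final value 16
revised: s becomes 0; next t becomes -1; next (abs((-min((-x), (-0)))) != (x + t)) evaluates to true; next t becomes -2; next u becomes 0; next at j=-1:; next u becomes 5; next p becomes -4; next at j=0:; next u becomes 5; next p becomes -4; next at j=1:; next u becomes 0; next p becomes -4; next v becomes 1; next at j=0:; next v becomes 1; next v becomes 5; next final value 20
verdict: not equivalent; witness: x=1, y=0
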